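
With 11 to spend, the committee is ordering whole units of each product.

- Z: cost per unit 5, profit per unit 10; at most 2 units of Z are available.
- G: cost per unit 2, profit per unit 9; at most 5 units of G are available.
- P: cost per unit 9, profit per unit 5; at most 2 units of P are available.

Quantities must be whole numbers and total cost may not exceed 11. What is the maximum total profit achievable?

This is a bounded integer knapsack.
G has the best ratio (9/2); taking only G gives at most 5×9 = 45 (stopped by the cost limit).
Optimal: 5×G: cost 10 ≤ 11, profit 5·9 = 45.

45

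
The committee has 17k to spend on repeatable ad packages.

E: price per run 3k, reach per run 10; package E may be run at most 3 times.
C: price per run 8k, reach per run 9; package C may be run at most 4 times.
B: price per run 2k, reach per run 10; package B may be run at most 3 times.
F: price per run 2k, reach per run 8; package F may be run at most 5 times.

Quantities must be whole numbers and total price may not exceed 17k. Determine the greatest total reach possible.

72

B has the best ratio (10/2); taking only B gives at most 3×10 = 30 (stopped by the supply cap of 3).
Mixing does better — 1×E, 3×B, and 4×F: price 17 ≤ 17, reach 1·10 + 3·10 + 4·8 = 72.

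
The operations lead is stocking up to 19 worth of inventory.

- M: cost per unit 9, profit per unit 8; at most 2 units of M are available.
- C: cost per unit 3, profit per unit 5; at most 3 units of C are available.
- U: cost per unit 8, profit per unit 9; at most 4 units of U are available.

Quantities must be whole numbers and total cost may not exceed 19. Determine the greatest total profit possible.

24

This is a bounded integer knapsack.
3×C and 1×U: cost 17 ≤ 19, profit 3·5 + 1·9 = 24.
1×C and 2×U: cost 19 ≤ 19, profit 1·5 + 2·9 = 23.
Best is 24.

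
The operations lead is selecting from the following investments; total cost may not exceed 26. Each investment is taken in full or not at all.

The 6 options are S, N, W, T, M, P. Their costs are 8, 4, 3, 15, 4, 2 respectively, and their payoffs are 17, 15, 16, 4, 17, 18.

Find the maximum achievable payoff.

S + N + W + M + P: cost 8 + 4 + 3 + 4 + 2 = 21 ≤ 26, payoff 17 + 15 + 16 + 17 + 18 = 83.
S + N + M + P: cost 8 + 4 + 4 + 2 = 18 ≤ 26, payoff 17 + 15 + 17 + 18 = 67.
S + W + M + P: cost 8 + 3 + 4 + 2 = 17 ≤ 26, payoff 17 + 16 + 17 + 18 = 68.
Best is S, N, W, M, and P with total payoff 83.

83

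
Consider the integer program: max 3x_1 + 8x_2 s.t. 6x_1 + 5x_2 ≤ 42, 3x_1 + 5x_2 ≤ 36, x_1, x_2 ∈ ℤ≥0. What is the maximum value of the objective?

Relaxing integrality, the LP optimum is 57.60 at (x_1,x_2) = (0, 7.2), which is not an integer point.
(x_1,x_2)=(0,7): 6·0+5·7=35≤42, 3·0+5·7=35≤36, objective 56.
(x_1,x_2)=(1,6): 6·1+5·6=36≤42, 3·1+5·6=33≤36, objective 51.
(x_1,x_2)=(0,6): 6·0+5·6=30≤42, 3·0+5·6=30≤36, objective 48.
Maximum is 56 at (x_1,x_2)=(0,7).

56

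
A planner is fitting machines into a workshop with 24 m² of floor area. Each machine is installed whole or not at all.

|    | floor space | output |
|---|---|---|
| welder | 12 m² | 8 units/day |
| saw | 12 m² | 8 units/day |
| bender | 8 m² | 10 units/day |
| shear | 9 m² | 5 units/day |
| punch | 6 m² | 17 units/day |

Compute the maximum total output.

Take bender, shear, and punch: floor space 8 + 9 + 6 = 23 ≤ 24, output 10 + 5 + 17 = 32.
No other feasible combination does better.

32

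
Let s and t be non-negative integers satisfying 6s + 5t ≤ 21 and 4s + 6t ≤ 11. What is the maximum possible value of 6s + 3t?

12

The continuous relaxation peaks at (2.75, 0) with value 16.50; rounding to a feasible lattice point costs some objective.
(s,t)=(2,0): 6·2+5·0=12≤21, 4·2+6·0=8≤11, objective 12.
(s,t)=(1,1): 6·1+5·1=11≤21, 4·1+6·1=10≤11, objective 9.
(s,t)=(1,0): 6·1+5·0=6≤21, 4·1+6·0=4≤11, objective 6.
Maximum is 12 at (s,t)=(2,0).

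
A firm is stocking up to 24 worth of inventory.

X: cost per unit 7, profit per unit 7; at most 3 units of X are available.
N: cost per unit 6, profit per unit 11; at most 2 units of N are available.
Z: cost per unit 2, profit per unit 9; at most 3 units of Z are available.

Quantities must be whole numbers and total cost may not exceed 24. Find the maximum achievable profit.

Z has the best ratio (9/2); taking only Z gives at most 3×9 = 27 (stopped by the supply cap of 3).
Mixing does better — 2×N and 3×Z: cost 18 ≤ 24, profit 2·11 + 3·9 = 49.

49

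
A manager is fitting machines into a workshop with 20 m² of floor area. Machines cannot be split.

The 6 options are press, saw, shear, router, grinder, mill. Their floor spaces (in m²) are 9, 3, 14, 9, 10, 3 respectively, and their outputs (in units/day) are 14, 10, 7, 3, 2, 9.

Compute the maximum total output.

33

This is an integer program with binary decision variables.
Allowing fractional choices, the relaxed optimum would be about 35.5, but machines are indivisible.
press + saw + mill: floor space 9 + 3 + 3 = 15 ≤ 20, output 14 + 10 + 9 = 33.
saw + shear + mill: floor space 3 + 14 + 3 = 20 ≤ 20, output 10 + 7 + 9 = 26.
Best is press, saw, and mill with total output 33.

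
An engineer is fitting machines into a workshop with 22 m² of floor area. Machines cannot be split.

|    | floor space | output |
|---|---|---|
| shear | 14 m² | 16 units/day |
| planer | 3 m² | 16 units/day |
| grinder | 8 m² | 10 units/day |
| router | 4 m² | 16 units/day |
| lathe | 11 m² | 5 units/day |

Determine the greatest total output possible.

Allowing fractional choices, the relaxed optimum would be about 50.0, but machines are indivisible.
shear + planer + router: floor space 14 + 3 + 4 = 21 ≤ 22, output 16 + 16 + 16 = 48.
planer + grinder + router: floor space 3 + 8 + 4 = 15 ≤ 22, output 16 + 10 + 16 = 42.
Best is shear, planer, and router with total output 48.

48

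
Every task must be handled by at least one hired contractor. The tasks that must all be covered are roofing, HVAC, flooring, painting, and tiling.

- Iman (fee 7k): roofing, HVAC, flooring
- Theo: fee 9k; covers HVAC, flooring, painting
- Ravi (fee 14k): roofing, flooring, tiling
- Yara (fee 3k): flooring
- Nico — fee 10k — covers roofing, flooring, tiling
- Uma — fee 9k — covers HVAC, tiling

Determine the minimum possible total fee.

19

Choose Theo and Nico: together they cover roofing, HVAC, flooring, painting, tiling — every task.
Total fee: 9 + 10 = 19.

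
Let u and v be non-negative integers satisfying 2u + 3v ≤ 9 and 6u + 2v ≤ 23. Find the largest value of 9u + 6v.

The continuous relaxation peaks at (3.64, 0.571) with value 36.21; rounding to a feasible lattice point costs some objective.
(u,v)=(3,1): 2·3+3·1=9≤9, 6·3+2·1=20≤23, objective 33.
(u,v)=(3,0): 2·3+3·0=6≤9, 6·3+2·0=18≤23, objective 27.
(u,v)=(2,1): 2·2+3·1=7≤9, 6·2+2·1=14≤23, objective 24.
Maximum is 33 at (u,v)=(3,1).

33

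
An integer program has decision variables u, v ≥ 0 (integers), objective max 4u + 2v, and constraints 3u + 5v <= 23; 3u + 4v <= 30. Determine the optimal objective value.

(u,v)=(7,0) is feasible, giving 28.
(u,v)=(6,1) is feasible, giving 26.
(u,v)=(6,0) is feasible, giving 24.
No feasible integer point exceeds 28.

28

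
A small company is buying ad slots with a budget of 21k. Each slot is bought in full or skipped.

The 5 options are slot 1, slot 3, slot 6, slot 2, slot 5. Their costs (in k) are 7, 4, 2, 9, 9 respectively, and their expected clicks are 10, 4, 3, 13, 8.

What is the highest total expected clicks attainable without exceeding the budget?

slot 1 + slot 3 + slot 2: cost 7 + 4 + 9 = 20 ≤ 21, expected clicks 10 + 4 + 13 = 27.
slot 1 + slot 6 + slot 2: cost 7 + 2 + 9 = 18 ≤ 21, expected clicks 10 + 3 + 13 = 26.
slot 6 + slot 2 + slot 5: cost 2 + 9 + 9 = 20 ≤ 21, expected clicks 3 + 13 + 8 = 24.
Best is slot 1, slot 3, and slot 2 with total expected clicks 27.

27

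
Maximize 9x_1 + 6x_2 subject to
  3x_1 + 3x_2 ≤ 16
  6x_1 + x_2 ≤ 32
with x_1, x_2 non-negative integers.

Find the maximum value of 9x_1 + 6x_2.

45

Relaxing integrality, the LP optimum is 48.00 at (x_1,x_2) = (5.33, 0), which is not an integer point.
(x_1,x_2)=(5,0): 3·5+3·0=15≤16, 6·5+1·0=30≤32, objective 45.
(x_1,x_2)=(4,1): 3·4+3·1=15≤16, 6·4+1·1=25≤32, objective 42.
The best lattice point is (5,0), giving 45.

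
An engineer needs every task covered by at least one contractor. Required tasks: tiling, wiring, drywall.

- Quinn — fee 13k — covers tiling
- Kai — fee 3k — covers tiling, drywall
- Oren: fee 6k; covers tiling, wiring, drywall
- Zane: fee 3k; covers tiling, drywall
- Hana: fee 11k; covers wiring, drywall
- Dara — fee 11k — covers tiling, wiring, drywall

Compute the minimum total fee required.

This is a weighted set-cover instance.
Oren alone covers tiling, wiring, drywall — every task.
Total fee: 6.

6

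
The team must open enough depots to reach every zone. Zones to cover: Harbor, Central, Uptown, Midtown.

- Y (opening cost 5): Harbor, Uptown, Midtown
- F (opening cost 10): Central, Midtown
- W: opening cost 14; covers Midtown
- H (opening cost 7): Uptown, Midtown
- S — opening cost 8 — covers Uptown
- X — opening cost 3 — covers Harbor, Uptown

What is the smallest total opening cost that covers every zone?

13

The greedy cost-per-new-zone heuristic would pick X, Y, and F for 18, but a cheaper cover exists.
Choose F and X: together they cover Harbor, Central, Uptown, Midtown — every zone.
Total opening cost: 10 + 3 = 13.
No cover costs less than 13.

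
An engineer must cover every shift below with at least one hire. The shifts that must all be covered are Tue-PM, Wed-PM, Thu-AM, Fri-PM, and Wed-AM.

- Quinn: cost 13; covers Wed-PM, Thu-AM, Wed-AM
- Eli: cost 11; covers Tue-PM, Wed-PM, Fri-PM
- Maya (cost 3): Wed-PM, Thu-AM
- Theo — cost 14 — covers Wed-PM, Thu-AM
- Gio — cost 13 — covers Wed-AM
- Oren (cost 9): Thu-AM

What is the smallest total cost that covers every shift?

This is an integer covering problem.
Choose Quinn and Eli: together they cover Tue-PM, Wed-PM, Thu-AM, Fri-PM, Wed-AM — every shift.
Total cost: 13 + 11 = 24.

24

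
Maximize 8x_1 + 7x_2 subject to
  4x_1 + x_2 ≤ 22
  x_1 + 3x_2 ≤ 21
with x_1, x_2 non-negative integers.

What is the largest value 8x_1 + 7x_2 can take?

(x_1,x_2)=(4,5): 4·4+1·5=21≤22, 1·4+3·5=19≤21, objective 67.
(x_1,x_2)=(3,6): 4·3+1·6=18≤22, 1·3+3·6=21≤21, objective 66.
(x_1,x_2)=(4,4): 4·4+1·4=20≤22, 1·4+3·4=16≤21, objective 60.
The best lattice point is (4,5), giving 67.

67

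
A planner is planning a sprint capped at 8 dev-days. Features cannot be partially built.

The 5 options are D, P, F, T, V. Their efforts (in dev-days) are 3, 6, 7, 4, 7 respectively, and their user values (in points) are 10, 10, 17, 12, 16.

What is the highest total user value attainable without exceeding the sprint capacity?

Allowing fractional choices, the relaxed optimum would be about 24.4, but features are indivisible.
V: effort 7 ≤ 8, user value 16.
F: effort 7 ≤ 8, user value 17.
D + T: effort 3 + 4 = 7 ≤ 8, user value 10 + 12 = 22.
Best is D and T with total user value 22.

22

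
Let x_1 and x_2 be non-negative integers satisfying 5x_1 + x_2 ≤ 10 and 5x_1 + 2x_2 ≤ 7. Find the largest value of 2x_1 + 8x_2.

Relaxing integrality, the LP optimum is 28.00 at (x_1,x_2) = (0, 3.5), which is not an integer point.
(x_1,x_2)=(0,3) is feasible, giving 24.
(x_1,x_2)=(0,2) is feasible, giving 16.
No feasible integer point exceeds 24.

24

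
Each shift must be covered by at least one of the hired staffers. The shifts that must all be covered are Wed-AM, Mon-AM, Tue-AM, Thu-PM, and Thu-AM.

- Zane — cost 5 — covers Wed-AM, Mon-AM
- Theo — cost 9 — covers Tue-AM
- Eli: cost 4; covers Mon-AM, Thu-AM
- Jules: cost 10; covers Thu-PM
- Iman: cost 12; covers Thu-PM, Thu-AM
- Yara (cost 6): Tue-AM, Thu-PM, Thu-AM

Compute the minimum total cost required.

The greedy cost-per-new-shift heuristic would pick Eli, Yara, and Zane for 15, but a cheaper cover exists.
Choose Zane and Yara: together they cover Wed-AM, Mon-AM, Tue-AM, Thu-PM, Thu-AM — every shift.
Total cost: 5 + 6 = 11.
No cover costs less than 11.

11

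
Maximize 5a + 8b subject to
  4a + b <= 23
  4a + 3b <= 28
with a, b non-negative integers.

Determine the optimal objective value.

Relaxing integrality, the LP optimum is 74.67 at (a,b) = (0, 9.33), which is not an integer point.
(a,b)=(0,9): 4·0+1·9=9≤23, 4·0+3·9=27≤28, objective 72.
(a,b)=(1,8): 4·1+1·8=12≤23, 4·1+3·8=28≤28, objective 69.
Maximum is 72 at (a,b)=(0,9).

72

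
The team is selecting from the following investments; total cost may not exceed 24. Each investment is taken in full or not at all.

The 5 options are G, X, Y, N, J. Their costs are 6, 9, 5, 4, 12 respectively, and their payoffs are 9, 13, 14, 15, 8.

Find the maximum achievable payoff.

This is a 0-1 knapsack instance.
X + Y + N: cost 9 + 5 + 4 = 18 ≤ 24, payoff 13 + 14 + 15 = 42.
G + Y + N: cost 6 + 5 + 4 = 15 ≤ 24, payoff 9 + 14 + 15 = 38.
G + X + Y + N: cost 6 + 9 + 5 + 4 = 24 ≤ 24, payoff 9 + 13 + 14 + 15 = 51.
Best is G, X, Y, and N with total payoff 51.

51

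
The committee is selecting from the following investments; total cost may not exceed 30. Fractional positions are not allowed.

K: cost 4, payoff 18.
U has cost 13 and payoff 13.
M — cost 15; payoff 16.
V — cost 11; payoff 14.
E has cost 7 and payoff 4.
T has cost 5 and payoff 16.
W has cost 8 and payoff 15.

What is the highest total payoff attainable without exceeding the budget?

63

Treat it as a binary knapsack problem.
K + E + T + W: cost 4 + 7 + 5 + 8 = 24 ≤ 30, payoff 18 + 4 + 16 + 15 = 53.
K + V + T + W: cost 4 + 11 + 5 + 8 = 28 ≤ 30, payoff 18 + 14 + 16 + 15 = 63.
K + U + T + W: cost 4 + 13 + 5 + 8 = 30 ≤ 30, payoff 18 + 13 + 16 + 15 = 62.
Best is K, V, T, and W with total payoff 63.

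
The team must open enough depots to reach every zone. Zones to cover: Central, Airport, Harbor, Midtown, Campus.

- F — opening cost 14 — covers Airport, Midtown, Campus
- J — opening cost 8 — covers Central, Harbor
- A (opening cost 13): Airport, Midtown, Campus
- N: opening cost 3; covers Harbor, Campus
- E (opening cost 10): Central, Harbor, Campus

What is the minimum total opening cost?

This is an integer covering problem.
The greedy cost-per-new-zone heuristic would pick N, A, and J for 24, but a cheaper cover exists.
Choose J and A: together they cover Central, Airport, Harbor, Midtown, Campus — every zone.
Total opening cost: 8 + 13 = 21.
No cover costs less than 21.

21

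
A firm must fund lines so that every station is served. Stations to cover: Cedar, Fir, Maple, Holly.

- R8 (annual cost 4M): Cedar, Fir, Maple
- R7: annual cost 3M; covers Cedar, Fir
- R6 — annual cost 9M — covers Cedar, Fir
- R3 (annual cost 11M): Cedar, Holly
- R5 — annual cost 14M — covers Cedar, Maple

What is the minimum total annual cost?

Choose R8 and R3: together they cover Cedar, Fir, Maple, Holly — every station.
Total annual cost: 4 + 11 = 15.

15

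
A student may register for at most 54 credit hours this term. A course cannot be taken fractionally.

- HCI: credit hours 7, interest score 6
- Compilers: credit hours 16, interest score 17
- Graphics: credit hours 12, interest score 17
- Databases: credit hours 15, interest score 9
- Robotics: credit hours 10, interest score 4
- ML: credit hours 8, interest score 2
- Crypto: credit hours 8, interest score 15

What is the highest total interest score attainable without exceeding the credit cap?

This is an integer program with binary decision variables.
HCI + Compilers + Graphics + Robotics + Crypto: credit hours 7 + 16 + 12 + 10 + 8 = 53 ≤ 54, interest score 6 + 17 + 17 + 4 + 15 = 59.
Compilers + Graphics + Databases + Crypto: credit hours 16 + 12 + 15 + 8 = 51 ≤ 54, interest score 17 + 17 + 9 + 15 = 58.
Best is HCI, Compilers, Graphics, Robotics, and Crypto with total interest score 59.

59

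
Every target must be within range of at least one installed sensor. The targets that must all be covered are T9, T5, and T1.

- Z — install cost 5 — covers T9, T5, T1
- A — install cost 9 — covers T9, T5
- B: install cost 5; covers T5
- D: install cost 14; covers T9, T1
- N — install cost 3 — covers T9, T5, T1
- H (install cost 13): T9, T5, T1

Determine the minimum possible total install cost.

N alone covers T9, T5, T1 — every target.
Total install cost: 3.

3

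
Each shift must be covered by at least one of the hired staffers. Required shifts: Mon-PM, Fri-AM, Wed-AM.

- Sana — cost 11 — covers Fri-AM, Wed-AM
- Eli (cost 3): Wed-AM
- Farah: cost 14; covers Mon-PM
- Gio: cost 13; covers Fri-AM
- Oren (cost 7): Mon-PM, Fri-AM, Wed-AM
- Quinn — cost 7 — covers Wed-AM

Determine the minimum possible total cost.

7

Oren alone covers Mon-PM, Fri-AM, Wed-AM — every shift.
Total cost: 7.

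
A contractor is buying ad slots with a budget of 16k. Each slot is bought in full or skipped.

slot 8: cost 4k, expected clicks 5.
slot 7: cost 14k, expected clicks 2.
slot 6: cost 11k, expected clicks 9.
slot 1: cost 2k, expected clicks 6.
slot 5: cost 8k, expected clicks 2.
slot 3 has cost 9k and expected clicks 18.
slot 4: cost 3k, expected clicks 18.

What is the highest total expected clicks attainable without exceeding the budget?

42

Take slot 1, slot 3, and slot 4: cost 2 + 9 + 3 = 14 ≤ 16, expected clicks 6 + 18 + 18 = 42.
No other feasible combination does better.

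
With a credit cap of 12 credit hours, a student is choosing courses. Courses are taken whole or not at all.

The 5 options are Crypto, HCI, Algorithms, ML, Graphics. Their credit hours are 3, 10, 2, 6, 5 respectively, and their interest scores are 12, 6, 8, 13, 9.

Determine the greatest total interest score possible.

Crypto + Algorithms + ML: credit hours 3 + 2 + 6 = 11 ≤ 12, interest score 12 + 8 + 13 = 33.
Crypto + Algorithms + Graphics: credit hours 3 + 2 + 5 = 10 ≤ 12, interest score 12 + 8 + 9 = 29.
Best is Crypto, Algorithms, and ML with total interest score 33.

33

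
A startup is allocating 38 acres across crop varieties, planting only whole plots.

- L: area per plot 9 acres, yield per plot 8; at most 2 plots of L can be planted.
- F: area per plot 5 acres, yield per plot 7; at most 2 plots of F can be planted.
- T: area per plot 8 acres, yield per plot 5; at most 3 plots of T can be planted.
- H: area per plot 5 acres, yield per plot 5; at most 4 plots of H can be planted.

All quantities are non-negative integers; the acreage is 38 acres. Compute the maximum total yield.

40

This is a bounded integer knapsack.
Take 2×L, 2×F, and 2×H: area 38 ≤ 38, yield 2·8 + 2·7 + 2·5 = 40.
F has the best ratio (7/5) and is taken to its limit of 2; remaining capacity is filled optimally with the others.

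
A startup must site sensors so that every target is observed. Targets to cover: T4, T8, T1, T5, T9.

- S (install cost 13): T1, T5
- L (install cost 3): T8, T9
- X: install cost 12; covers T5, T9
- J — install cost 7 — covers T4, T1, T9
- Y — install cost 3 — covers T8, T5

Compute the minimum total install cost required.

10

This is a weighted set-cover instance.
Choose J and Y: together they cover T4, T8, T1, T5, T9 — every target.
Total install cost: 7 + 3 = 10.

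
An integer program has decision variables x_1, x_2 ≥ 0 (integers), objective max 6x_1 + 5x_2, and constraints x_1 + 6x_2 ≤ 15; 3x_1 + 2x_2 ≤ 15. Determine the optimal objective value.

The continuous relaxation peaks at (3.75, 1.88) with value 31.88; rounding to a feasible lattice point costs some objective.
(x_1,x_2)=(5,0): 1·5+6·0=5≤15, 3·5+2·0=15≤15, objective 30.
(x_1,x_2)=(4,1): 1·4+6·1=10≤15, 3·4+2·1=14≤15, objective 29.
(x_1,x_2)=(3,2): 1·3+6·2=15≤15, 3·3+2·2=13≤15, objective 28.
No feasible integer point exceeds 30.

30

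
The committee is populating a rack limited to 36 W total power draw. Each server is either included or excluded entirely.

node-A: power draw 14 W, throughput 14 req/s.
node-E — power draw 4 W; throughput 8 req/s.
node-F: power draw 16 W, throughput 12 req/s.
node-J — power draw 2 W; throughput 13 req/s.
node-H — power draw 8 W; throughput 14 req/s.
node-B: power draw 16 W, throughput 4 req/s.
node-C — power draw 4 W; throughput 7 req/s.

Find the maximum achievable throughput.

Allowing fractional choices, the relaxed optimum would be about 59.0, but servers are indivisible.
node-A + node-E + node-J + node-H: power draw 14 + 4 + 2 + 8 = 28 ≤ 36, throughput 14 + 8 + 13 + 14 = 49.
node-A + node-E + node-J + node-H + node-C: power draw 14 + 4 + 2 + 8 + 4 = 32 ≤ 36, throughput 14 + 8 + 13 + 14 + 7 = 56.
node-E + node-F + node-J + node-H + node-C: power draw 4 + 16 + 2 + 8 + 4 = 34 ≤ 36, throughput 8 + 12 + 13 + 14 + 7 = 54.
Best is node-A, node-E, node-J, node-H, and node-C with total throughput 56.

56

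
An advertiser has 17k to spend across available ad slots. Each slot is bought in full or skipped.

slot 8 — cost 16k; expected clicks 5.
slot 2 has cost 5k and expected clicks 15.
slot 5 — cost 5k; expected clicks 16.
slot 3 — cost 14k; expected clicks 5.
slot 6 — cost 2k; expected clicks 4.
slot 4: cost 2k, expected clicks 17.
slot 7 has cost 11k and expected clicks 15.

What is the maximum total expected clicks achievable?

slot 5 + slot 6 + slot 4: cost 5 + 2 + 2 = 9 ≤ 17, expected clicks 16 + 4 + 17 = 37.
slot 2 + slot 5 + slot 4: cost 5 + 5 + 2 = 12 ≤ 17, expected clicks 15 + 16 + 17 = 48.
slot 2 + slot 5 + slot 6 + slot 4: cost 5 + 5 + 2 + 2 = 14 ≤ 17, expected clicks 15 + 16 + 4 + 17 = 52.
Best is slot 2, slot 5, slot 6, and slot 4 with total expected clicks 52.

52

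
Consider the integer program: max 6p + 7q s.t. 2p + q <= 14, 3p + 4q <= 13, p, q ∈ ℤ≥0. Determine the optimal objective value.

25

Relaxing integrality, the LP optimum is 26.00 at (p,q) = (4.33, 0), which is not an integer point.
(p,q)=(3,1): 2·3+1·1=7≤14, 3·3+4·1=13≤13, objective 25.
(p,q)=(4,0): 2·4+1·0=8≤14, 3·4+4·0=12≤13, objective 24.
The best lattice point is (3,1), giving 25.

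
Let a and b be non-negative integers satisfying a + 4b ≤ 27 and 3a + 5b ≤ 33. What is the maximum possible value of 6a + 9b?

66

(a,b)=(11,0) is feasible, giving 66.
(a,b)=(10,0) is feasible, giving 60.
No feasible integer point exceeds 66.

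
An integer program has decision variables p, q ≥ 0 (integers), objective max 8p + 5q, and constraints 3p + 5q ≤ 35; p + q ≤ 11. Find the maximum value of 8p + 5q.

(p,q)=(11,0) is feasible, giving 88.
(p,q)=(10,1) is feasible, giving 85.
(p,q)=(10,0) is feasible, giving 80.
No feasible integer point exceeds 88.

88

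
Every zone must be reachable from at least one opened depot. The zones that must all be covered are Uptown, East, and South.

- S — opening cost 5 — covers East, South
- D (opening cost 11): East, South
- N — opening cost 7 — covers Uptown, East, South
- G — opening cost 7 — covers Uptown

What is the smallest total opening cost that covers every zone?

N alone covers Uptown, East, South — every zone.
Total opening cost: 7.

7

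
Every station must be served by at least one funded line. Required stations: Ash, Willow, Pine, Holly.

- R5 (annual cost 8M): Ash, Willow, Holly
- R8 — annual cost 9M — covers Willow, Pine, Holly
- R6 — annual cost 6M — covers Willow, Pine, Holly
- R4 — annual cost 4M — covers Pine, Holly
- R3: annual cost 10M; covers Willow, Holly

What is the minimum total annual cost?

12

The greedy cost-per-new-station heuristic would pick R6 and R5 for 14, but a cheaper cover exists.
Choose R5 and R4: together they cover Ash, Willow, Pine, Holly — every station.
Total annual cost: 8 + 4 = 12.
No cover costs less than 12.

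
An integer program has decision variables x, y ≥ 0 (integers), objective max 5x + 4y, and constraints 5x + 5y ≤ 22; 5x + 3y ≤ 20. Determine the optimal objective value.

(x,y)=(4,0): 5·4+5·0=20≤22, 5·4+3·0=20≤20, objective 20.
(x,y)=(3,1): 5·3+5·1=20≤22, 5·3+3·1=18≤20, objective 19.
Maximum is 20 at (x,y)=(4,0).

20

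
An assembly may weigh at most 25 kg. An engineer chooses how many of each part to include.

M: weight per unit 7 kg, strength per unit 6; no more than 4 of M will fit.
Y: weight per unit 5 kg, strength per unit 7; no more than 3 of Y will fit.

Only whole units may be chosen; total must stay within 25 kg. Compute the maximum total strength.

27

This is a bounded integer knapsack.
1×M and 3×Y: weight 22 ≤ 25, strength 1·6 + 3·7 = 27.
2×M and 2×Y: weight 24 ≤ 25, strength 2·6 + 2·7 = 26.
Best is 27.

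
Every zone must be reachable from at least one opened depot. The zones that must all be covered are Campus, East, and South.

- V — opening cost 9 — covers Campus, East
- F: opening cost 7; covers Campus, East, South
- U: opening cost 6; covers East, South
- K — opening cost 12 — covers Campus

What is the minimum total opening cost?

F alone covers Campus, East, South — every zone.
Total opening cost: 7.

7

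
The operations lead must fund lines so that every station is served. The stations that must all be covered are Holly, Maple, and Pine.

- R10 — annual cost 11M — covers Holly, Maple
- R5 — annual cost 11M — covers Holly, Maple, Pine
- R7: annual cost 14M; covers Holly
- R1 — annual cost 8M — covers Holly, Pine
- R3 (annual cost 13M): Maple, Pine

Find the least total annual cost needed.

R5 alone covers Holly, Maple, Pine — every station.
Total annual cost: 11.
No cover costs less than 11.

11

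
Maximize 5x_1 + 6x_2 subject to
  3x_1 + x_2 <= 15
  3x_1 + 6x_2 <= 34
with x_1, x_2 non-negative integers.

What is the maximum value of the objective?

(x_1,x_2)=(3,4) is feasible, giving 39.
(x_1,x_2)=(4,3) is feasible, giving 38.
(x_1,x_2)=(2,4) is feasible, giving 34.
No feasible integer point exceeds 39.

39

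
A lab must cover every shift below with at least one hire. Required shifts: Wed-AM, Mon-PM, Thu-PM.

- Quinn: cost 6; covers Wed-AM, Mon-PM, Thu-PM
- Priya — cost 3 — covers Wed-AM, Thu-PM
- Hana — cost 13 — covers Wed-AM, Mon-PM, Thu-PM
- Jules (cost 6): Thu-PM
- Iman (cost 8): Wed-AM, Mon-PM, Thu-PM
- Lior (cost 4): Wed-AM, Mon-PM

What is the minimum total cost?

6

The greedy cost-per-new-shift heuristic would pick Priya and Lior for 7, but a cheaper cover exists.
Quinn alone covers Wed-AM, Mon-PM, Thu-PM — every shift.
Total cost: 6.
No cover costs less than 6.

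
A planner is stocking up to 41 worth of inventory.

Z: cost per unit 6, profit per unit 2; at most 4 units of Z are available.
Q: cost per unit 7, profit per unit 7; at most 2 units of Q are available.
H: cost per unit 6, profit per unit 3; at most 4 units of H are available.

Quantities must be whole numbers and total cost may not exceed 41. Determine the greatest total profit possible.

26

Q has the best ratio (7/7); taking only Q gives at most 2×7 = 14 (stopped by the supply cap of 2).
Mixing does better — 2×Q and 4×H: cost 38 ≤ 41, profit 2·7 + 4·3 = 26.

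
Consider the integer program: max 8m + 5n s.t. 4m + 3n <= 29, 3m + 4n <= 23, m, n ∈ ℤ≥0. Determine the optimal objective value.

The continuous relaxation peaks at (7.25, 0) with value 58.00; rounding to a feasible lattice point costs some objective.
(m,n)=(7,0): 4·7+3·0=28≤29, 3·7+4·0=21≤23, objective 56.
(m,n)=(6,1): 4·6+3·1=27≤29, 3·6+4·1=22≤23, objective 53.
The best lattice point is (7,0), giving 56.

56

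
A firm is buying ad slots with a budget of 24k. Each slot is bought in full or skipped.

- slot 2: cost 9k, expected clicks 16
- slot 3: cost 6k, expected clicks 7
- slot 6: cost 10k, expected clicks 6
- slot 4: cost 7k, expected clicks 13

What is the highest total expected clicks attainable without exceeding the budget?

Take slot 2, slot 3, and slot 4: cost 9 + 6 + 7 = 22 ≤ 24, expected clicks 16 + 7 + 13 = 36.
No other feasible combination does better.

36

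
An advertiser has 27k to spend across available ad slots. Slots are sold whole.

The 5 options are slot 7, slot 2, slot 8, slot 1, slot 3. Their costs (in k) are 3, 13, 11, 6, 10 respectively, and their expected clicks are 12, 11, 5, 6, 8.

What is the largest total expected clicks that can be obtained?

Treat it as a binary knapsack problem.
Take slot 7, slot 2, and slot 3: cost 3 + 13 + 10 = 26 ≤ 27, expected clicks 12 + 11 + 8 = 31.
No other feasible combination does better.

31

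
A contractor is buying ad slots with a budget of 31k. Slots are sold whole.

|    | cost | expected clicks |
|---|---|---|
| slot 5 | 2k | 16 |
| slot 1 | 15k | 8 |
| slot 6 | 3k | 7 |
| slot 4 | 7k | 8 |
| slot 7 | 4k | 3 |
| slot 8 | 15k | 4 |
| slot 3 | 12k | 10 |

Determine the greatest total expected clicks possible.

Allowing fractional choices, the relaxed optimum would be about 45.6, but ad slots are indivisible.
slot 5 + slot 6 + slot 4 + slot 7 + slot 3: cost 2 + 3 + 7 + 4 + 12 = 28 ≤ 31, expected clicks 16 + 7 + 8 + 3 + 10 = 44.
slot 5 + slot 6 + slot 4 + slot 3: cost 2 + 3 + 7 + 12 = 24 ≤ 31, expected clicks 16 + 7 + 8 + 10 = 41.
slot 5 + slot 1 + slot 6 + slot 4 + slot 7: cost 2 + 15 + 3 + 7 + 4 = 31 ≤ 31, expected clicks 16 + 8 + 7 + 8 + 3 = 42.
Best is slot 5, slot 6, slot 4, slot 7, and slot 3 with total expected clicks 44.

44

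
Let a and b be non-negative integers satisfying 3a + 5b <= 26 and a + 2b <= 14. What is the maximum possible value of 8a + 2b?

64

(a,b)=(8,0): 3·8+5·0=24≤26, 1·8+2·0=8≤14, objective 64.
(a,b)=(7,1): 3·7+5·1=26≤26, 1·7+2·1=9≤14, objective 58.
Maximum is 64 at (a,b)=(8,0).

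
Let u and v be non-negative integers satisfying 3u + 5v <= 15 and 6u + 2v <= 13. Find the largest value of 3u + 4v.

(u,v)=(0,3): 3·0+5·3=15≤15, 6·0+2·3=6≤13, objective 12.
(u,v)=(1,2): 3·1+5·2=13≤15, 6·1+2·2=10≤13, objective 11.
The best lattice point is (0,3), giving 12.

12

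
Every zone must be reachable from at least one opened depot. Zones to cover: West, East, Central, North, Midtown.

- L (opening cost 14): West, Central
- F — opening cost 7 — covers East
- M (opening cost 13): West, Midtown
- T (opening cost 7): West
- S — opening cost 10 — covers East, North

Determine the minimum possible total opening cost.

37

Choose L, M, and S: together they cover West, East, Central, North, Midtown — every zone.
Total opening cost: 14 + 13 + 10 = 37.
No cover costs less than 37.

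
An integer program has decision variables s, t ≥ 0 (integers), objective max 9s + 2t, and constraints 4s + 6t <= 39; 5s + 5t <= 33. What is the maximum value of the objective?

The continuous relaxation peaks at (6.6, 0) with value 59.40; rounding to a feasible lattice point costs some objective.
(s,t)=(6,0): 4·6+6·0=24≤39, 5·6+5·0=30≤33, objective 54.
(s,t)=(5,1): 4·5+6·1=26≤39, 5·5+5·1=30≤33, objective 47.
The best lattice point is (6,0), giving 54.

54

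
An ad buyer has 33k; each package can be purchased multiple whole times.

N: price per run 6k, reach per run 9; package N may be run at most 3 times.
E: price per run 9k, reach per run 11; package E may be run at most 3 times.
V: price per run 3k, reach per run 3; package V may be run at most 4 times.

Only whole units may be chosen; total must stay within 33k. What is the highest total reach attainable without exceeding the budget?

Take 3×N, 1×E, and 2×V: price 33 ≤ 33, reach 3·9 + 1·11 + 2·3 = 44.
N has the best ratio (9/6) and is taken to its limit of 3; remaining capacity is filled optimally with the others.

44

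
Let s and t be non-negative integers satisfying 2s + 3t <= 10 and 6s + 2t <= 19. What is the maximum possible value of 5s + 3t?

Relaxing integrality, the LP optimum is 17.93 at (s,t) = (2.64, 1.57), which is not an integer point.
(s,t)=(2,2): 2·2+3·2=10≤10, 6·2+2·2=16≤19, objective 16.
(s,t)=(3,0): 2·3+3·0=6≤10, 6·3+2·0=18≤19, objective 15.
The best lattice point is (2,2), giving 16.

16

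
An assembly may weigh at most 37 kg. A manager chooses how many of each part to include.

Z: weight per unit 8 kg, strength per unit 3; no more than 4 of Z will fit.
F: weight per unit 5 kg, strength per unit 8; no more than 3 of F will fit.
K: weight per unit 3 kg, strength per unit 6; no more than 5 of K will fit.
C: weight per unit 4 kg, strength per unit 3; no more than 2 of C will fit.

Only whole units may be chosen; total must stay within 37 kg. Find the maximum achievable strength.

57

K has the best ratio (6/3); taking only K gives at most 5×6 = 30 (stopped by the supply cap of 5).
Mixing does better — 3×F, 5×K, and 1×C: weight 34 ≤ 37, strength 3·8 + 5·6 + 1·3 = 57.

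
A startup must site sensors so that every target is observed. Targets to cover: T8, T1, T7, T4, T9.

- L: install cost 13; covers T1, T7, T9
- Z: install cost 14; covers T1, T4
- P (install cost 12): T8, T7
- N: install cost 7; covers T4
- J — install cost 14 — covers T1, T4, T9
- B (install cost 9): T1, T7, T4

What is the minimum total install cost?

26

The greedy cost-per-new-target heuristic would pick B, P, and L for 34, but a cheaper cover exists.
Choose P and J: together they cover T8, T1, T7, T4, T9 — every target.
Total install cost: 12 + 14 = 26.
No cover costs less than 26.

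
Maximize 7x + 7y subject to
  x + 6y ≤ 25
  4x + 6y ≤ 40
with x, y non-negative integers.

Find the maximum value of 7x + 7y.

(x,y)=(10,0) is feasible, giving 70.
(x,y)=(9,0) is feasible, giving 63.
The best lattice point is (10,0), giving 70.

70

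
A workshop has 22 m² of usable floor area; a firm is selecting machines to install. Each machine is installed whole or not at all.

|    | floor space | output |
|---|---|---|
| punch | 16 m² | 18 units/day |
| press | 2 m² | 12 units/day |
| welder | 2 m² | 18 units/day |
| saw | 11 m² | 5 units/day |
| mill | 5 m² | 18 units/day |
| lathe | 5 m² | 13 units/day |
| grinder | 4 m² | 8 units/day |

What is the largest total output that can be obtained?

69

Take press, welder, mill, lathe, and grinder: floor space 2 + 2 + 5 + 5 + 4 = 18 ≤ 22, output 12 + 18 + 18 + 13 + 8 = 69.
No other feasible combination does better.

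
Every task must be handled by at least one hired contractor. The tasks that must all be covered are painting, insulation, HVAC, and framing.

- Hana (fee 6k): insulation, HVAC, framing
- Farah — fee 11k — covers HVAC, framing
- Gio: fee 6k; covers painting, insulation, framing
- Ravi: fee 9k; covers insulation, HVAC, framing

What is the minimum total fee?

This is an integer covering problem.
Choose Hana and Gio: together they cover painting, insulation, HVAC, framing — every task.
Total fee: 6 + 6 = 12.
No cover costs less than 12.

12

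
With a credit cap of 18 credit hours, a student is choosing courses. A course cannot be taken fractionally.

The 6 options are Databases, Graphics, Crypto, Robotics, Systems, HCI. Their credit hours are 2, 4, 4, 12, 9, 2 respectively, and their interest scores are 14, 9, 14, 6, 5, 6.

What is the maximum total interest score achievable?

Take Databases, Graphics, Crypto, and HCI: credit hours 2 + 4 + 4 + 2 = 12 ≤ 18, interest score 14 + 9 + 14 + 6 = 43.
No other feasible combination does better.

43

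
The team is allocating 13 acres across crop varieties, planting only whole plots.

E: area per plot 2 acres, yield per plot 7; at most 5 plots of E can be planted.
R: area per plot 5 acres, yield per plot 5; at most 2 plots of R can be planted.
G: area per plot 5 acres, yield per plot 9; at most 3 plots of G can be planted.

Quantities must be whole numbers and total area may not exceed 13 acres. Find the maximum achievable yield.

37

E has the best ratio (7/2); taking only E gives at most 5×7 = 35 (stopped by the supply cap of 5).
Mixing does better — 4×E and 1×G: area 13 ≤ 13, yield 4·7 + 1·9 = 37.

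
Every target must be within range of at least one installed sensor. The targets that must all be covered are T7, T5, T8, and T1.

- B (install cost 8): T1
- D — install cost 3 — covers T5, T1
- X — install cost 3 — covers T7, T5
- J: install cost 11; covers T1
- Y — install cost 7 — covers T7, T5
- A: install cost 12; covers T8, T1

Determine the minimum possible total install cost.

15

Choose X and A: together they cover T7, T5, T8, T1 — every target.
Total install cost: 3 + 12 = 15.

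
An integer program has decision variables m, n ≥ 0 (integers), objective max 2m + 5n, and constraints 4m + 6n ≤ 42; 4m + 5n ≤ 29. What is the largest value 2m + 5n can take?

The continuous relaxation peaks at (0, 5.8) with value 29.00; rounding to a feasible lattice point costs some objective.
(m,n)=(1,5): 4·1+6·5=34≤42, 4·1+5·5=29≤29, objective 27.
(m,n)=(0,5): 4·0+6·5=30≤42, 4·0+5·5=25≤29, objective 25.
(m,n)=(2,4): 4·2+6·4=32≤42, 4·2+5·4=28≤29, objective 24.
The best lattice point is (1,5), giving 27.

27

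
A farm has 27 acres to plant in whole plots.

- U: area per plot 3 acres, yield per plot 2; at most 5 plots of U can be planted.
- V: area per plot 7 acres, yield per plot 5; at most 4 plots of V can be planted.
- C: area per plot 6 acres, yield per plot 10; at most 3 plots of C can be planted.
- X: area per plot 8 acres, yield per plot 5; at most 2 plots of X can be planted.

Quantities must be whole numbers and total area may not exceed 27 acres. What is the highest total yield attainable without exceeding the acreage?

36

C has the best ratio (10/6); taking only C gives at most 3×10 = 30 (stopped by the supply cap of 3).
Mixing does better — 3×U and 3×C: area 27 ≤ 27, yield 3·2 + 3·10 = 36.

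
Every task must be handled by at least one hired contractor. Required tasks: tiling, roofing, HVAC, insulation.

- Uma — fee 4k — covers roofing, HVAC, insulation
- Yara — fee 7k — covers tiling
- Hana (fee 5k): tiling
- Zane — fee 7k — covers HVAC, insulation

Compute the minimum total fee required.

9

Choose Uma and Hana: together they cover tiling, roofing, HVAC, insulation — every task.
Total fee: 4 + 5 = 9.
No cover costs less than 9.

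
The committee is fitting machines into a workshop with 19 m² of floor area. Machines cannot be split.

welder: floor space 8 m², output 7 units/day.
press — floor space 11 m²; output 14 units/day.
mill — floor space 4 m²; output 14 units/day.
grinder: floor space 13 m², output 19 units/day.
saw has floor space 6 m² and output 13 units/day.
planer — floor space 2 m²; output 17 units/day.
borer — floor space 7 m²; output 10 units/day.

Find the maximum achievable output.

Allowing fractional choices, the relaxed optimum would be about 54.2, but machines are indivisible.
mill + grinder + planer: floor space 4 + 13 + 2 = 19 ≤ 19, output 14 + 19 + 17 = 50.
mill + saw + planer + borer: floor space 4 + 6 + 2 + 7 = 19 ≤ 19, output 14 + 13 + 17 + 10 = 54.
Best is mill, saw, planer, and borer with total output 54.

54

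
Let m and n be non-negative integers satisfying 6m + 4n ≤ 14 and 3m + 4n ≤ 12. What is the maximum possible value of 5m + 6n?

18

(m,n)=(0,3): 6·0+4·3=12≤14, 3·0+4·3=12≤12, objective 18.
(m,n)=(1,2): 6·1+4·2=14≤14, 3·1+4·2=11≤12, objective 17.
No feasible integer point exceeds 18.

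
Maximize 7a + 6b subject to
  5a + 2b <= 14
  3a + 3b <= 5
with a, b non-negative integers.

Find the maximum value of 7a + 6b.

Relaxing integrality, the LP optimum is 11.67 at (a,b) = (1.67, 0), which is not an integer point.
(a,b)=(1,0): 5·1+2·0=5≤14, 3·1+3·0=3≤5, objective 7.
(a,b)=(0,1): 5·0+2·1=2≤14, 3·0+3·1=3≤5, objective 6.
(a,b)=(0,0): 5·0+2·0=0≤14, 3·0+3·0=0≤5, objective 0.
Maximum is 7 at (a,b)=(1,0).

7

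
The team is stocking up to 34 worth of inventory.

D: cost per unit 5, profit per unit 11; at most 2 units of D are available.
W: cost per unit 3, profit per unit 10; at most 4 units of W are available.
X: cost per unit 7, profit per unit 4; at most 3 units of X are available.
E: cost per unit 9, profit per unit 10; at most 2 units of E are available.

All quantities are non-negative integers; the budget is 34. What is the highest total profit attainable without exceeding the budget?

72

W has the best ratio (10/3); taking only W gives at most 4×10 = 40 (stopped by the supply cap of 4).
Mixing does better — 2×D, 4×W, and 1×E: cost 31 ≤ 34, profit 2·11 + 4·10 + 1·10 = 72.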